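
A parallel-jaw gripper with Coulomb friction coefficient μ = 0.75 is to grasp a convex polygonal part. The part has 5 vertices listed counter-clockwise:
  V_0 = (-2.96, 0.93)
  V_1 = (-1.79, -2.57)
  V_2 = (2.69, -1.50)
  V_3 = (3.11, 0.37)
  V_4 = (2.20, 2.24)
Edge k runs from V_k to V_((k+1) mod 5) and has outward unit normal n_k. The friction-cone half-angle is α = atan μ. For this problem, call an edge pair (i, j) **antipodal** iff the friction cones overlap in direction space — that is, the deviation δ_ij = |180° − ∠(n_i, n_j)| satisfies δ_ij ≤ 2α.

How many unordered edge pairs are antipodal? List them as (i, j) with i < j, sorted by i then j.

α = atan 0.75 = 36.87°;  2α = 73.74°
n_0 = (-0.9484, -0.3170)
n_1 = (+0.2323, -0.9726)
n_2 = (+0.9757, -0.2191)
n_3 = (+0.8992, +0.4376)
n_4 = (-0.2461, +0.9693)
  (0,1): δ = 95.05°  ·
  (0,2): δ = 31.14°  ✓
  (0,3): δ = 7.46°  ✓
  (0,4): δ = 85.76°  ·
  (1,2): δ = 116.09°  ·
  (1,3): δ = 77.48°  ·
  (1,4): δ = 0.81°  ✓
  (2,3): δ = 141.39°  ·
  (2,4): δ = 63.10°  ✓
  (3,4): δ = 101.70°  ·
antipodal pairs: 4

count = 4; pairs: (0,2), (0,3), (1,4), (2,4)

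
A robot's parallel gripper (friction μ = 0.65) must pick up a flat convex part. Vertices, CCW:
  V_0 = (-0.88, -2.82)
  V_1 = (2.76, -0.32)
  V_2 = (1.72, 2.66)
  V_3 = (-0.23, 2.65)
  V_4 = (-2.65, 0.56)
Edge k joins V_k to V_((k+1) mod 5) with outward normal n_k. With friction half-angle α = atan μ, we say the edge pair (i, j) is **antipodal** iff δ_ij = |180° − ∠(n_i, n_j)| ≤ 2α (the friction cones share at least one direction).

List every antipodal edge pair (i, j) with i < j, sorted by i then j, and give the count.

α = atan 0.65 = 33.02°;  2α = 66.05°
n_0 = (+0.5661, -0.8243)
n_1 = (+0.9442, +0.3295)
n_2 = (-0.0051, +1.0000)
n_3 = (-0.6536, +0.7568)
n_4 = (-0.8859, -0.4639)
  (0,1): δ = 105.24°  ·
  (0,2): δ = 34.19°  ✓
  (0,3): δ = 6.33°  ✓
  (0,4): δ = 83.16°  ·
  (1,2): δ = 108.94°  ·
  (1,3): δ = 68.42°  ·
  (1,4): δ = 8.40°  ✓
  (2,3): δ = 139.48°  ·
  (2,4): δ = 62.65°  ✓
  (3,4): δ = 103.18°  ·
antipodal pairs: 4

count = 4; pairs: (0,2), (0,3), (1,4), (2,4)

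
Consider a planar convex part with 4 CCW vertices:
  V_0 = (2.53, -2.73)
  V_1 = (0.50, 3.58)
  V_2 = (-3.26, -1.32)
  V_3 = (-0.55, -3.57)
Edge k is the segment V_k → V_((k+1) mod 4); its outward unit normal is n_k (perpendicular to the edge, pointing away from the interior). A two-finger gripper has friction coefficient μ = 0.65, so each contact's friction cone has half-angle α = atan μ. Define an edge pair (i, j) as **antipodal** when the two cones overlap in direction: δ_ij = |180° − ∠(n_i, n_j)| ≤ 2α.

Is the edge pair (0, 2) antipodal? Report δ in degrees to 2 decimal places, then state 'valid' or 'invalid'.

α = atan 0.65 = 33.02°;  2α = 66.05°
edge 0: e_0 = (-2.03, +6.31);  n_0 = (+0.9520, +0.3063)
edge 2: e_2 = (+2.71, -2.25);  n_2 = (-0.6388, -0.7694)
∠(n_0, n_2) = 147.54°
δ = |180° − 147.54°| = 32.46°
32.46° ≤ 2α = 66.05°  →  valid

δ = 32.46°, valid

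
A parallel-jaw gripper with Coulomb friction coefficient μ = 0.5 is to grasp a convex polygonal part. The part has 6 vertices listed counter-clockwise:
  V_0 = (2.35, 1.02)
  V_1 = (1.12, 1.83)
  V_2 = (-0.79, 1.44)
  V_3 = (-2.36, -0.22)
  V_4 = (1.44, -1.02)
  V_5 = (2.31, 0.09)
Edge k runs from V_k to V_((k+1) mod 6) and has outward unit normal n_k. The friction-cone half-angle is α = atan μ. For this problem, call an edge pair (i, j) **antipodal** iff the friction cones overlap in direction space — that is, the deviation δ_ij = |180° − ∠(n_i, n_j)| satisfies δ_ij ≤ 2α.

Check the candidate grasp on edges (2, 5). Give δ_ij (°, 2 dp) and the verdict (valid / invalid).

α = atan 0.5 = 26.57°;  2α = 53.13°
edge 2: e_2 = (-1.57, -1.66);  n_2 = (-0.7265, +0.6871)
edge 5: e_5 = (+0.04, +0.93);  n_5 = (+0.9991, -0.0430)
∠(n_2, n_5) = 139.06°
δ = |180° − 139.06°| = 40.94°
40.94° ≤ 2α = 53.13°  →  valid

δ = 40.94°, valid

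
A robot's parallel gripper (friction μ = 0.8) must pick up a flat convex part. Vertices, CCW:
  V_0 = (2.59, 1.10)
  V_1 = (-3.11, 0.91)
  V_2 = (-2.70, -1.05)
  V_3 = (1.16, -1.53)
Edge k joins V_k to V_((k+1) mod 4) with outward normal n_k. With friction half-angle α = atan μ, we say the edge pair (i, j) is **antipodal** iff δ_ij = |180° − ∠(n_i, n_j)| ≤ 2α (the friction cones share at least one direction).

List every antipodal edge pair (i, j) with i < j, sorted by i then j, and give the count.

count = 3; pairs: (0,2), (0,3), (1,3)

α = atan 0.8 = 38.66°;  2α = 77.32°
n_0 = (-0.0333, +0.9994)
n_1 = (-0.9788, -0.2048)
n_2 = (-0.1234, -0.9924)
n_3 = (+0.8785, -0.4777)
  (0,1): δ = 80.09°  ·
  (0,2): δ = 9.00°  ✓
  (0,3): δ = 59.56°  ✓
  (1,2): δ = 108.90°  ·
  (1,3): δ = 40.35°  ✓
  (2,3): δ = 111.45°  ·
antipodal pairs: 3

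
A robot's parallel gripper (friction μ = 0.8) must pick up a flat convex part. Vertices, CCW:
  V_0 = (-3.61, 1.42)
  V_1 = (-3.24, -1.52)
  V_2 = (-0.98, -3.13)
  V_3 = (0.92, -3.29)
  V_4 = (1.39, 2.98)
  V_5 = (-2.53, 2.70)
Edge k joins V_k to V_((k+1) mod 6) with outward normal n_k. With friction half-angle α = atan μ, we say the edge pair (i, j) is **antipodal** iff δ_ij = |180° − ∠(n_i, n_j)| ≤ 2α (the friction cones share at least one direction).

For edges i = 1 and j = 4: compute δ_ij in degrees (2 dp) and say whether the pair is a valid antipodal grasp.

α = atan 0.8 = 38.66°;  2α = 77.32°
edge 1: e_1 = (+2.26, -1.61);  n_1 = (-0.5802, -0.8145)
edge 4: e_4 = (-3.92, -0.28);  n_4 = (-0.0712, +0.9975)
∠(n_1, n_4) = 140.45°
δ = |180° − 140.45°| = 39.55°
39.55° ≤ 2α = 77.32°  →  valid

δ = 39.55°, valid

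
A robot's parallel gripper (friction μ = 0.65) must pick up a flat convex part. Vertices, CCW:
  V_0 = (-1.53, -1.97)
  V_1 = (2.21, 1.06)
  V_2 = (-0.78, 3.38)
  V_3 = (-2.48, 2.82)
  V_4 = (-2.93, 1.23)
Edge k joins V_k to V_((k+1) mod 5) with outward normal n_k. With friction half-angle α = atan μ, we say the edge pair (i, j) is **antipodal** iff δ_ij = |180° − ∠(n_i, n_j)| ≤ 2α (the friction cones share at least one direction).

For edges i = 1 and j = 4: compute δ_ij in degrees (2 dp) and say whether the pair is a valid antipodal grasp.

α = atan 0.65 = 33.02°;  2α = 66.05°
edge 1: e_1 = (-2.99, +2.32);  n_1 = (+0.6130, +0.7901)
edge 4: e_4 = (+1.40, -3.20);  n_4 = (-0.9162, -0.4008)
∠(n_1, n_4) = 151.44°
δ = |180° − 151.44°| = 28.56°
28.56° ≤ 2α = 66.05°  →  valid

δ = 28.56°, valid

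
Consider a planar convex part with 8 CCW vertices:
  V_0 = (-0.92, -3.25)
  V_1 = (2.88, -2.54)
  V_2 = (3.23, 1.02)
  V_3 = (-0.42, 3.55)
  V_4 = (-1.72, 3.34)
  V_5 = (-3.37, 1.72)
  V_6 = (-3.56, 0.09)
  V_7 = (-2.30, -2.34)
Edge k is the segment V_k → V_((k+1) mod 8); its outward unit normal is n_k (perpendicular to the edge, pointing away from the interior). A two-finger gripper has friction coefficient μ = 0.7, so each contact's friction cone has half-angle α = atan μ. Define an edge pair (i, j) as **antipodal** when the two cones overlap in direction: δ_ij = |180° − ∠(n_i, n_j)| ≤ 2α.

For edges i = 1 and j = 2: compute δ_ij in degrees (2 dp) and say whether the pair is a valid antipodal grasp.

α = atan 0.7 = 34.99°;  2α = 69.98°
edge 1: e_1 = (+0.35, +3.56);  n_1 = (+0.9952, -0.0978)
edge 2: e_2 = (-3.65, +2.53);  n_2 = (+0.5697, +0.8219)
∠(n_1, n_2) = 60.89°
δ = |180° − 60.89°| = 119.11°
119.11° > 2α = 69.98°  →  invalid

δ = 119.11°, invalid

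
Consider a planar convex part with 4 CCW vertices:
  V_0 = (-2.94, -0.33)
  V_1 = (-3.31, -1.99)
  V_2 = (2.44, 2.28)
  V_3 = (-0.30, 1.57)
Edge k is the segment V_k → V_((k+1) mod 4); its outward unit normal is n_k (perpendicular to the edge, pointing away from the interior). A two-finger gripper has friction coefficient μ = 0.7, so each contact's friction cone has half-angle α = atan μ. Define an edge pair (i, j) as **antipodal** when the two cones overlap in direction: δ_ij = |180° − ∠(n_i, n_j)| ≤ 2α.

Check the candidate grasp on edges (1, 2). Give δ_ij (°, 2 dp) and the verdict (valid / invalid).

δ = 22.07°, valid

α = atan 0.7 = 34.99°;  2α = 69.98°
edge 1: e_1 = (+5.75, +4.27);  n_1 = (+0.5962, -0.8028)
edge 2: e_2 = (-2.74, -0.71);  n_2 = (-0.2508, +0.9680)
∠(n_1, n_2) = 157.93°
δ = |180° − 157.93°| = 22.07°
22.07° ≤ 2α = 69.98°  →  valid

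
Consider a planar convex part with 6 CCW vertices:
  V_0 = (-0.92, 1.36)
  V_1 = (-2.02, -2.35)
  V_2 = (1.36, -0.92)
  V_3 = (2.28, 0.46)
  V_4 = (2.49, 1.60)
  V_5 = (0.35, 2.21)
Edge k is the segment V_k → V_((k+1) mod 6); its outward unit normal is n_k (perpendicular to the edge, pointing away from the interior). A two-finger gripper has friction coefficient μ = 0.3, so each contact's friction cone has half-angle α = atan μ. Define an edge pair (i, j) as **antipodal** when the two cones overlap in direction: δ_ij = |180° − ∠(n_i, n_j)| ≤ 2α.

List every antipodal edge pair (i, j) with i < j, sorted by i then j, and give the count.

α = atan 0.3 = 16.70°;  2α = 33.40°
n_0 = (-0.9587, +0.2843)
n_1 = (+0.3896, -0.9210)
n_2 = (+0.8321, -0.5547)
n_3 = (+0.9835, -0.1812)
n_4 = (+0.2741, +0.9617)
n_5 = (-0.5562, +0.8310)
  (0,1): δ = 50.55°  ·
  (0,2): δ = 17.18°  ✓
  (0,3): δ = 6.08°  ✓
  (0,4): δ = 90.60°  ·
  (0,5): δ = 140.31°  ·
  (1,2): δ = 146.62°  ·
  (1,3): δ = 123.37°  ·
  (1,4): δ = 38.84°  ·
  (1,5): δ = 10.86°  ✓
  (2,3): δ = 156.75°  ·
  (2,4): δ = 72.22°  ·
  (2,5): δ = 22.52°  ✓
  (3,4): δ = 95.47°  ·
  (3,5): δ = 45.77°  ·
  (4,5): δ = 130.30°  ·
antipodal pairs: 4

count = 4; pairs: (0,2), (0,3), (1,5), (2,5)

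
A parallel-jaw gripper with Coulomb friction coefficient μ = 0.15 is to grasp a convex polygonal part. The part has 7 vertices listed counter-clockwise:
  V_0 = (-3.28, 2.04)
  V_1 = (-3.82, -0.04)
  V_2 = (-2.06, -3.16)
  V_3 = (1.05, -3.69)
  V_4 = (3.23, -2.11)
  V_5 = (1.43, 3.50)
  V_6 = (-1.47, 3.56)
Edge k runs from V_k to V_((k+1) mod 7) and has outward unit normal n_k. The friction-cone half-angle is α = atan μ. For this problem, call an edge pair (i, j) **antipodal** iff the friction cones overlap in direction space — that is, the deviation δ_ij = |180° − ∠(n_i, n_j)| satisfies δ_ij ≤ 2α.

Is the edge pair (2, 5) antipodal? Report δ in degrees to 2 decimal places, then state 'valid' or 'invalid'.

δ = 8.49°, valid

α = atan 0.15 = 8.53°;  2α = 17.06°
edge 2: e_2 = (+3.11, -0.53);  n_2 = (-0.1680, -0.9858)
edge 5: e_5 = (-2.90, +0.06);  n_5 = (+0.0207, +0.9998)
∠(n_2, n_5) = 171.51°
δ = |180° − 171.51°| = 8.49°
8.49° ≤ 2α = 17.06°  →  valid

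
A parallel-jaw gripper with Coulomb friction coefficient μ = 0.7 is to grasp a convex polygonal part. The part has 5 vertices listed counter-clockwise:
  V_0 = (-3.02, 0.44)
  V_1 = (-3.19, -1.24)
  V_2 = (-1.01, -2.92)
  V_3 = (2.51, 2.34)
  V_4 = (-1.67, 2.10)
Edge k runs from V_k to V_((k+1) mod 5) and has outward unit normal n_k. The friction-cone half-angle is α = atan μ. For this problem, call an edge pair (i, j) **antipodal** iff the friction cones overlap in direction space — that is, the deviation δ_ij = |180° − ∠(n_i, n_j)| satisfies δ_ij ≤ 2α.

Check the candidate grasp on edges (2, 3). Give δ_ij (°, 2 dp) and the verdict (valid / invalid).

α = atan 0.7 = 34.99°;  2α = 69.98°
edge 2: e_2 = (+3.52, +5.26);  n_2 = (+0.8311, -0.5562)
edge 3: e_3 = (-4.18, -0.24);  n_3 = (-0.0573, +0.9984)
∠(n_2, n_3) = 127.08°
δ = |180° − 127.08°| = 52.92°
52.92° ≤ 2α = 69.98°  →  valid

δ = 52.92°, valid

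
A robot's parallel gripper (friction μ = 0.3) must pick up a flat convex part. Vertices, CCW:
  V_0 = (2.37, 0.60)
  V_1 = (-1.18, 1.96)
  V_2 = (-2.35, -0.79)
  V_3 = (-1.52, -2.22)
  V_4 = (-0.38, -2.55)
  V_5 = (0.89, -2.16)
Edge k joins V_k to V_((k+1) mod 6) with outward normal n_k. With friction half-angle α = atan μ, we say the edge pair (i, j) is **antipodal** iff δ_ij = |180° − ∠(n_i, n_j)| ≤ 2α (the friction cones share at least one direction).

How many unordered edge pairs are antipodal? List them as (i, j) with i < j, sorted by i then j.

count = 2; pairs: (0,3), (1,5)

α = atan 0.3 = 16.70°;  2α = 33.40°
n_0 = (+0.3577, +0.9338)
n_1 = (-0.9202, +0.3915)
n_2 = (-0.8649, -0.5020)
n_3 = (-0.2781, -0.9606)
n_4 = (+0.2936, -0.9559)
n_5 = (+0.8813, -0.4726)
  (0,1): δ = 92.09°  ·
  (0,2): δ = 38.91°  ·
  (0,3): δ = 4.82°  ✓
  (0,4): δ = 38.03°  ·
  (0,5): δ = 82.76°  ·
  (1,2): δ = 126.82°  ·
  (1,3): δ = 83.10°  ·
  (1,4): δ = 49.88°  ·
  (1,5): δ = 5.15°  ✓
  (2,3): δ = 136.28°  ·
  (2,4): δ = 103.06°  ·
  (2,5): δ = 58.33°  ·
  (3,4): δ = 146.78°  ·
  (3,5): δ = 102.06°  ·
  (4,5): δ = 135.27°  ·
antipodal pairs: 2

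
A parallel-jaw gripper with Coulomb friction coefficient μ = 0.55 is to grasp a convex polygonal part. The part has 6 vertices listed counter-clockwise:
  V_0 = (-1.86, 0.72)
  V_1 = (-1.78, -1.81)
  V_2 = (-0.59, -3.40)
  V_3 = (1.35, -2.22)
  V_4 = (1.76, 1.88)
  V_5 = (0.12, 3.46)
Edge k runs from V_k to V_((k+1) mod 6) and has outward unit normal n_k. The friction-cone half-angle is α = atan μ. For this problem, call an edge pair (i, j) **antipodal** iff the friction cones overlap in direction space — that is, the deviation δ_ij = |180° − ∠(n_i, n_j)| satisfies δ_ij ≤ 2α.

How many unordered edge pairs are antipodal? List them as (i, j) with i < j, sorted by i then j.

α = atan 0.55 = 28.81°;  2α = 57.62°
n_0 = (-0.9995, -0.0316)
n_1 = (-0.8006, -0.5992)
n_2 = (+0.5197, -0.8544)
n_3 = (+0.9950, -0.0995)
n_4 = (+0.6938, +0.7202)
n_5 = (-0.8105, +0.5857)
  (0,1): δ = 145.00°  ·
  (0,2): δ = 60.50°  ·
  (0,3): δ = 7.52°  ✓
  (0,4): δ = 44.26°  ✓
  (0,5): δ = 142.34°  ·
  (1,2): δ = 95.50°  ·
  (1,3): δ = 42.52°  ✓
  (1,4): δ = 9.26°  ✓
  (1,5): δ = 107.33°  ·
  (2,3): δ = 127.02°  ·
  (2,4): δ = 75.24°  ·
  (2,5): δ = 22.84°  ✓
  (3,4): δ = 128.22°  ·
  (3,5): δ = 30.14°  ✓
  (4,5): δ = 81.92°  ·
antipodal pairs: 6

count = 6; pairs: (0,3), (0,4), (1,3), (1,4), (2,5), (3,5)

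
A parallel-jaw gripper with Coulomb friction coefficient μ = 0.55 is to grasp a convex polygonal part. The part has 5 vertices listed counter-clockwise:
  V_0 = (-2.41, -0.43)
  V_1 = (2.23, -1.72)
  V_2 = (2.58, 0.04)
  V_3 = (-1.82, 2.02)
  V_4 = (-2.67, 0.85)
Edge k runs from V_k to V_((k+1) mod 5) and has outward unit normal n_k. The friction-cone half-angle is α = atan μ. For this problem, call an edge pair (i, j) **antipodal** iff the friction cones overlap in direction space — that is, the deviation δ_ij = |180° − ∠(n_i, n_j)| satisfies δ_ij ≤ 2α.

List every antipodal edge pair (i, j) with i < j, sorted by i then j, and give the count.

count = 4; pairs: (0,2), (1,3), (1,4), (2,4)

α = atan 0.55 = 28.81°;  2α = 57.62°
n_0 = (-0.2679, -0.9635)
n_1 = (+0.9808, -0.1950)
n_2 = (+0.4104, +0.9119)
n_3 = (-0.8090, +0.5878)
n_4 = (-0.9800, -0.1991)
  (0,1): δ = 85.71°  ·
  (0,2): δ = 8.69°  ✓
  (0,3): δ = 69.54°  ·
  (0,4): δ = 117.02°  ·
  (1,2): δ = 102.98°  ·
  (1,3): δ = 24.75°  ✓
  (1,4): δ = 22.73°  ✓
  (2,3): δ = 101.77°  ·
  (2,4): δ = 54.29°  ✓
  (3,4): δ = 132.52°  ·
antipodal pairs: 4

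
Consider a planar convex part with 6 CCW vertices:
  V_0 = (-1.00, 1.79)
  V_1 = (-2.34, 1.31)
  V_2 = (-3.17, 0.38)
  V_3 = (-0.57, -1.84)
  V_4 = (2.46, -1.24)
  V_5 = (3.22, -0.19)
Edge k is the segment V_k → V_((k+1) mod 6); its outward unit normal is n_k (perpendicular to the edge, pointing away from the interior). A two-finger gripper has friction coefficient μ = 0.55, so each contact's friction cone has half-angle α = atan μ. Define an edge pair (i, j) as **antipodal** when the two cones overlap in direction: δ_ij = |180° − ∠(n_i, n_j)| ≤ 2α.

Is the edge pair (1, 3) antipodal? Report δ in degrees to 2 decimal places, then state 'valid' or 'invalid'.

α = atan 0.55 = 28.81°;  2α = 57.62°
edge 1: e_1 = (-0.83, -0.93);  n_1 = (-0.7461, +0.6659)
edge 3: e_3 = (+3.03, +0.60);  n_3 = (+0.1942, -0.9810)
∠(n_1, n_3) = 142.95°
δ = |180° − 142.95°| = 37.05°
37.05° ≤ 2α = 57.62°  →  valid

δ = 37.05°, valid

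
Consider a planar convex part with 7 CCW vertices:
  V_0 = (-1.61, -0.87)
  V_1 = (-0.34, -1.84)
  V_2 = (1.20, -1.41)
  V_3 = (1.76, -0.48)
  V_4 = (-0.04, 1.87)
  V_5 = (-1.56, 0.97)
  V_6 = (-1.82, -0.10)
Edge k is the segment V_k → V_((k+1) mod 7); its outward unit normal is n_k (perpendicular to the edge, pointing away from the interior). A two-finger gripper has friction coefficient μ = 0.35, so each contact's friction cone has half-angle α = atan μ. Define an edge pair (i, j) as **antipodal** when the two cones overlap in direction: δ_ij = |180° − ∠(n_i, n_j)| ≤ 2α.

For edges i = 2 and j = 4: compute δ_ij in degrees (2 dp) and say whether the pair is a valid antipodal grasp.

δ = 28.32°, valid

α = atan 0.35 = 19.29°;  2α = 38.58°
edge 2: e_2 = (+0.56, +0.93);  n_2 = (+0.8567, -0.5158)
edge 4: e_4 = (-1.52, -0.90);  n_4 = (-0.5095, +0.8605)
∠(n_2, n_4) = 151.68°
δ = |180° − 151.68°| = 28.32°
28.32° ≤ 2α = 38.58°  →  valid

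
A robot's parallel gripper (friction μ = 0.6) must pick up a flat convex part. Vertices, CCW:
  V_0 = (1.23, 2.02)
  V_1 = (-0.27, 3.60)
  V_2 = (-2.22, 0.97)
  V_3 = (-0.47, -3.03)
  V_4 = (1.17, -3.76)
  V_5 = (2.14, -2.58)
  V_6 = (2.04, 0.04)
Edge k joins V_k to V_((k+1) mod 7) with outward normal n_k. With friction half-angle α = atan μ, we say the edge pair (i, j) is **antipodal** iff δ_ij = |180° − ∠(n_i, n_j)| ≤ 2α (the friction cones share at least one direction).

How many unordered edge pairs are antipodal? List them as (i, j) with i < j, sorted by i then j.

α = atan 0.6 = 30.96°;  2α = 61.93°
n_0 = (+0.7252, +0.6885)
n_1 = (-0.8033, +0.5956)
n_2 = (-0.9162, -0.4008)
n_3 = (-0.4067, -0.9136)
n_4 = (+0.7725, -0.6350)
n_5 = (+0.9993, +0.0381)
n_6 = (+0.9255, +0.3786)
  (0,1): δ = 80.07°  ·
  (0,2): δ = 19.88°  ✓
  (0,3): δ = 22.49°  ✓
  (0,4): δ = 97.07°  ·
  (0,5): δ = 138.67°  ·
  (0,6): δ = 158.74°  ·
  (1,2): δ = 119.82°  ·
  (1,3): δ = 77.44°  ·
  (1,4): δ = 2.87°  ✓
  (1,5): δ = 38.74°  ✓
  (1,6): δ = 58.80°  ✓
  (2,3): δ = 137.62°  ·
  (2,4): δ = 63.05°  ·
  (2,5): δ = 21.44°  ✓
  (2,6): δ = 1.38°  ✓
  (3,4): δ = 105.43°  ·
  (3,5): δ = 63.82°  ·
  (3,6): δ = 43.76°  ✓
  (4,5): δ = 138.39°  ·
  (4,6): δ = 118.33°  ·
  (5,6): δ = 159.94°  ·
antipodal pairs: 8

count = 8; pairs: (0,2), (0,3), (1,4), (1,5), (1,6), (2,5), (2,6), (3,6)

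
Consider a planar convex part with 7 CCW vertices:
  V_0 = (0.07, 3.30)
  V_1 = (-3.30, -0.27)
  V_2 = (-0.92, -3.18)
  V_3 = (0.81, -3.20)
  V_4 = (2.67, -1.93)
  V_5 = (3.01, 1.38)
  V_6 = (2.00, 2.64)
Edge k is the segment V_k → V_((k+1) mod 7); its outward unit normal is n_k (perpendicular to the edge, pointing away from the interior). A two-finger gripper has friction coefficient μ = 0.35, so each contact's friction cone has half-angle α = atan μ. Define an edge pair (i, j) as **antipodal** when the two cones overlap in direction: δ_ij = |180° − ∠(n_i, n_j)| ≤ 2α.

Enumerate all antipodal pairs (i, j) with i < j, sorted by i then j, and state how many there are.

count = 5; pairs: (0,3), (0,4), (1,5), (1,6), (2,6)

α = atan 0.35 = 19.29°;  2α = 38.58°
n_0 = (-0.7272, +0.6864)
n_1 = (-0.7741, -0.6331)
n_2 = (-0.0116, -0.9999)
n_3 = (+0.5639, -0.8259)
n_4 = (+0.9948, -0.1022)
n_5 = (+0.7803, +0.6254)
n_6 = (+0.3236, +0.9462)
  (0,1): δ = 97.37°  ·
  (0,2): δ = 47.31°  ·
  (0,3): δ = 12.33°  ✓
  (0,4): δ = 37.48°  ✓
  (0,5): δ = 82.06°  ·
  (0,6): δ = 114.47°  ·
  (1,2): δ = 129.94°  ·
  (1,3): δ = 94.95°  ·
  (1,4): δ = 45.14°  ·
  (1,5): δ = 0.56°  ✓
  (1,6): δ = 31.84°  ✓
  (2,3): δ = 145.01°  ·
  (2,4): δ = 95.20°  ·
  (2,5): δ = 50.62°  ·
  (2,6): δ = 18.22°  ✓
  (3,4): δ = 130.19°  ·
  (3,5): δ = 85.61°  ·
  (3,6): δ = 53.20°  ·
  (4,5): δ = 135.42°  ·
  (4,6): δ = 103.01°  ·
  (5,6): δ = 147.59°  ·
antipodal pairs: 5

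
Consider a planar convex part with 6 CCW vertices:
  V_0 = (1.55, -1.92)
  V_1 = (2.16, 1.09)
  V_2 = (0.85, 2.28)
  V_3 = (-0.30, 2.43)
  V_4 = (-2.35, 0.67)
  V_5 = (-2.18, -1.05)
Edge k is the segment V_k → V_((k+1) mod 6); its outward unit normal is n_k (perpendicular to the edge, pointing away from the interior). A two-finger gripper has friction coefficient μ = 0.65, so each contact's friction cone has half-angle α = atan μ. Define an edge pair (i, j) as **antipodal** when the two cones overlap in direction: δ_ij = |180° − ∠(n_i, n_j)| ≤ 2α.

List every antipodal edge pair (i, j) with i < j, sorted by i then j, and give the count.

count = 6; pairs: (0,3), (0,4), (1,4), (1,5), (2,5), (3,5)

α = atan 0.65 = 33.02°;  2α = 66.05°
n_0 = (+0.9801, -0.1986)
n_1 = (+0.6724, +0.7402)
n_2 = (+0.1293, +0.9916)
n_3 = (-0.6514, +0.7587)
n_4 = (-0.9952, -0.0984)
n_5 = (-0.2271, -0.9739)
  (0,1): δ = 120.80°  ·
  (0,2): δ = 85.98°  ·
  (0,3): δ = 37.90°  ✓
  (0,4): δ = 17.10°  ✓
  (0,5): δ = 88.33°  ·
  (1,2): δ = 145.18°  ·
  (1,3): δ = 97.10°  ·
  (1,4): δ = 42.10°  ✓
  (1,5): δ = 29.12°  ✓
  (2,3): δ = 131.92°  ·
  (2,4): δ = 76.92°  ·
  (2,5): δ = 5.70°  ✓
  (3,4): δ = 125.00°  ·
  (3,5): δ = 53.78°  ✓
  (4,5): δ = 108.77°  ·
antipodal pairs: 6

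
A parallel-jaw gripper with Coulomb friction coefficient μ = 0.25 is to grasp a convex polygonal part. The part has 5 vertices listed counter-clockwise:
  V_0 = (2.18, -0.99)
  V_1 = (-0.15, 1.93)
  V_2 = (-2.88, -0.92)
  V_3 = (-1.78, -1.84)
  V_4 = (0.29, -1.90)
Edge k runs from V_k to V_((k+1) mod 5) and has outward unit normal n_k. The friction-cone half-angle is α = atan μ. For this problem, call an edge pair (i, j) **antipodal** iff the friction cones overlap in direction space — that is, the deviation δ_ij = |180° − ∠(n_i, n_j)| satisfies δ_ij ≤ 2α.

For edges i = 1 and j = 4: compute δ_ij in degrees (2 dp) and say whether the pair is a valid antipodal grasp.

δ = 20.52°, valid

α = atan 0.25 = 14.04°;  2α = 28.07°
edge 1: e_1 = (-2.73, -2.85);  n_1 = (-0.7221, +0.6917)
edge 4: e_4 = (+1.89, +0.91);  n_4 = (+0.4338, -0.9010)
∠(n_1, n_4) = 159.48°
δ = |180° − 159.48°| = 20.52°
20.52° ≤ 2α = 28.07°  →  valid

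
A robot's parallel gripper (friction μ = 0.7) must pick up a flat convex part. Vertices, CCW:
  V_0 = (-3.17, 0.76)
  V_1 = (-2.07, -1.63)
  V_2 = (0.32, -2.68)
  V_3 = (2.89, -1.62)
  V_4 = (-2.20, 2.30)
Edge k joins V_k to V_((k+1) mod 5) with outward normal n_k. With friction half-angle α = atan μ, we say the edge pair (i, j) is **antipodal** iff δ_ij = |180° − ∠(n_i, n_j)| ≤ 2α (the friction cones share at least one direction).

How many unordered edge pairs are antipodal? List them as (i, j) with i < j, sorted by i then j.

count = 4; pairs: (0,3), (1,3), (2,3), (2,4)

α = atan 0.7 = 34.99°;  2α = 69.98°
n_0 = (-0.9084, -0.4181)
n_1 = (-0.4022, -0.9155)
n_2 = (+0.3813, -0.9245)
n_3 = (+0.6102, +0.7923)
n_4 = (-0.8461, +0.5330)
  (0,1): δ = 138.43°  ·
  (0,2): δ = 92.30°  ·
  (0,3): δ = 27.68°  ✓
  (0,4): δ = 123.08°  ·
  (1,2): δ = 133.87°  ·
  (1,3): δ = 13.88°  ✓
  (1,4): δ = 81.51°  ·
  (2,3): δ = 60.01°  ✓
  (2,4): δ = 35.38°  ✓
  (3,4): δ = 84.60°  ·
antipodal pairs: 4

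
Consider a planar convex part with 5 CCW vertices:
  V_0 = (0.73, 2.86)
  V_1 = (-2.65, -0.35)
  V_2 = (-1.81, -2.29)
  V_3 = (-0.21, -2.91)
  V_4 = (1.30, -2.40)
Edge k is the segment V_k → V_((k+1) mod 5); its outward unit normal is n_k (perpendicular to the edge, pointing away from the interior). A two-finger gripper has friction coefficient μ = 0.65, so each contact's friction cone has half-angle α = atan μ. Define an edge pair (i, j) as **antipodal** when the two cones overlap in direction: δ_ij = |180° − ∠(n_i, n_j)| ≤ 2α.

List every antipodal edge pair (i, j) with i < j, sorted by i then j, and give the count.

α = atan 0.65 = 33.02°;  2α = 66.05°
n_0 = (-0.6886, +0.7251)
n_1 = (-0.9177, -0.3973)
n_2 = (-0.3613, -0.9324)
n_3 = (+0.3200, -0.9474)
n_4 = (+0.9942, +0.1077)
  (0,1): δ = 110.11°  ·
  (0,2): δ = 64.70°  ✓
  (0,3): δ = 24.86°  ✓
  (0,4): δ = 52.66°  ✓
  (1,2): δ = 134.59°  ·
  (1,3): δ = 94.75°  ·
  (1,4): δ = 17.23°  ✓
  (2,3): δ = 140.16°  ·
  (2,4): δ = 62.63°  ✓
  (3,4): δ = 102.48°  ·
antipodal pairs: 5

count = 5; pairs: (0,2), (0,3), (0,4), (1,4), (2,4)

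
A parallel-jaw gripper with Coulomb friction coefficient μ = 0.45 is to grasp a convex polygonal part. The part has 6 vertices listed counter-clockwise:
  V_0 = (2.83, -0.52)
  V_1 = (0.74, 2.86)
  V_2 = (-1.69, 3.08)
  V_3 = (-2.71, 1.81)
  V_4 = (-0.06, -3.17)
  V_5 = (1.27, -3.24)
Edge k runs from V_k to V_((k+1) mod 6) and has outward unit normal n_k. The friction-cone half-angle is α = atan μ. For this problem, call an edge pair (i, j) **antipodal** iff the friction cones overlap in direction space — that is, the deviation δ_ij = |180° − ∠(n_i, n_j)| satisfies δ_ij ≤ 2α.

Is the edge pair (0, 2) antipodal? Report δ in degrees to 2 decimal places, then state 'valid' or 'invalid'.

α = atan 0.45 = 24.23°;  2α = 48.46°
edge 0: e_0 = (-2.09, +3.38);  n_0 = (+0.8505, +0.5259)
edge 2: e_2 = (-1.02, -1.27);  n_2 = (-0.7797, +0.6262)
∠(n_0, n_2) = 109.50°
δ = |180° − 109.50°| = 70.50°
70.50° > 2α = 48.46°  →  invalid

δ = 70.50°, invalid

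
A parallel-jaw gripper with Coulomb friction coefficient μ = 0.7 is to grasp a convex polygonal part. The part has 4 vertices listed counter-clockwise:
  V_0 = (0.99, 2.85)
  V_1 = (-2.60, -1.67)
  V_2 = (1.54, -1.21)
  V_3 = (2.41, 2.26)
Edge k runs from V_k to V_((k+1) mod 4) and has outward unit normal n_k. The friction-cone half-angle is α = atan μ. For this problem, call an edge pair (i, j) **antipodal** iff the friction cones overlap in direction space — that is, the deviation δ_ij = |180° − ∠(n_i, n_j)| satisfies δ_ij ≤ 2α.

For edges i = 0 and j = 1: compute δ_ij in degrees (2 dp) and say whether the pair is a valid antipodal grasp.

α = atan 0.7 = 34.99°;  2α = 69.98°
edge 0: e_0 = (-3.59, -4.52);  n_0 = (-0.7831, +0.6219)
edge 1: e_1 = (+4.14, +0.46);  n_1 = (+0.1104, -0.9939)
∠(n_0, n_1) = 134.80°
δ = |180° − 134.80°| = 45.20°
45.20° ≤ 2α = 69.98°  →  valid

δ = 45.20°, valid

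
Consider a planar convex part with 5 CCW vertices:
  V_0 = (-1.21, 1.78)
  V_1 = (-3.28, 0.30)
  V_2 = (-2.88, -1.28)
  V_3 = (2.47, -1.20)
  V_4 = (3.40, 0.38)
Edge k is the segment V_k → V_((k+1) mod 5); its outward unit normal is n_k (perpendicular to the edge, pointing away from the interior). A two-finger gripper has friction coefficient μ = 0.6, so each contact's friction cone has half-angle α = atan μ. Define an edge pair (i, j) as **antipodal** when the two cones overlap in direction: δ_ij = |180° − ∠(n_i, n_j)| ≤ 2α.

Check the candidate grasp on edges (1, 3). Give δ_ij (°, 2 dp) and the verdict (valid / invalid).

δ = 44.69°, valid

α = atan 0.6 = 30.96°;  2α = 61.93°
edge 1: e_1 = (+0.40, -1.58);  n_1 = (-0.9694, -0.2454)
edge 3: e_3 = (+0.93, +1.58);  n_3 = (+0.8618, -0.5073)
∠(n_1, n_3) = 135.31°
δ = |180° − 135.31°| = 44.69°
44.69° ≤ 2α = 61.93°  →  valid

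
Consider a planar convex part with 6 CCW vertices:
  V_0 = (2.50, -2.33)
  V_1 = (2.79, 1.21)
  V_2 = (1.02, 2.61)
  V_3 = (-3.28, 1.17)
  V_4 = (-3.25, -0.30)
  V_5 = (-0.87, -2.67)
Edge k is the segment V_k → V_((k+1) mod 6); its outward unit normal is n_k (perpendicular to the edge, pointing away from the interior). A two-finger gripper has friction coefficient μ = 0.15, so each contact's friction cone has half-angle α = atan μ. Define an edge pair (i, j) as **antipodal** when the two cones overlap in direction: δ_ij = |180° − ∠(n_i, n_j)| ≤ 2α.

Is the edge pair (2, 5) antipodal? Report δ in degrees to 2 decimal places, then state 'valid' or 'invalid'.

δ = 12.75°, valid

α = atan 0.15 = 8.53°;  2α = 17.06°
edge 2: e_2 = (-4.30, -1.44);  n_2 = (-0.3176, +0.9482)
edge 5: e_5 = (+3.37, +0.34);  n_5 = (+0.1004, -0.9949)
∠(n_2, n_5) = 167.25°
δ = |180° − 167.25°| = 12.75°
12.75° ≤ 2α = 17.06°  →  valid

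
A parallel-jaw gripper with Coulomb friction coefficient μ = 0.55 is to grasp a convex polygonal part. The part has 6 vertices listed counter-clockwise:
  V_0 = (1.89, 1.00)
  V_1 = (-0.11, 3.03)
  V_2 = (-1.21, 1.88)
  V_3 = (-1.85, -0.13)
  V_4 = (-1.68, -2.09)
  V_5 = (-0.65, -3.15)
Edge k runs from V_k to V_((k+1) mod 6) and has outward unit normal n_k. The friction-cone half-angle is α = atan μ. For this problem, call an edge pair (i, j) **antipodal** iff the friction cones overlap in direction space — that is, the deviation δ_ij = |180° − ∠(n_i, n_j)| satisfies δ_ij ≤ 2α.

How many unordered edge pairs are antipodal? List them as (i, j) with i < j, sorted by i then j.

count = 5; pairs: (0,3), (0,4), (1,5), (2,5), (3,5)

α = atan 0.55 = 28.81°;  2α = 57.62°
n_0 = (+0.7124, +0.7018)
n_1 = (-0.7226, +0.6912)
n_2 = (-0.9529, +0.3034)
n_3 = (-0.9963, -0.0864)
n_4 = (-0.7172, -0.6969)
n_5 = (+0.8529, -0.5220)
  (0,1): δ = 88.30°  ·
  (0,2): δ = 62.24°  ·
  (0,3): δ = 39.62°  ✓
  (0,4): δ = 0.40°  ✓
  (0,5): δ = 103.96°  ·
  (1,2): δ = 153.93°  ·
  (1,3): δ = 131.32°  ·
  (1,4): δ = 92.10°  ·
  (1,5): δ = 12.26°  ✓
  (2,3): δ = 157.38°  ·
  (2,4): δ = 118.16°  ·
  (2,5): δ = 13.81°  ✓
  (3,4): δ = 140.78°  ·
  (3,5): δ = 36.43°  ✓
  (4,5): δ = 75.65°  ·
antipodal pairs: 5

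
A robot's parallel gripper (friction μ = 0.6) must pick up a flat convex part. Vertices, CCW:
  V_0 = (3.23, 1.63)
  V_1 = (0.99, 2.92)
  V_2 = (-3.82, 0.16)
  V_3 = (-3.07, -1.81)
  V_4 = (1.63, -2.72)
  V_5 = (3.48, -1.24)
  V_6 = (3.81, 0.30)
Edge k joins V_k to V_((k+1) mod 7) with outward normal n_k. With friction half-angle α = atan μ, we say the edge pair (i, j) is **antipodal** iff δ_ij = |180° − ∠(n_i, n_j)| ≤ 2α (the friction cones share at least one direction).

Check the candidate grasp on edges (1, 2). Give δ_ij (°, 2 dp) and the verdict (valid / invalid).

δ = 99.01°, invalid

α = atan 0.6 = 30.96°;  2α = 61.93°
edge 1: e_1 = (-4.81, -2.76);  n_1 = (-0.4977, +0.8674)
edge 2: e_2 = (+0.75, -1.97);  n_2 = (-0.9346, -0.3558)
∠(n_1, n_2) = 80.99°
δ = |180° − 80.99°| = 99.01°
99.01° > 2α = 61.93°  →  invalid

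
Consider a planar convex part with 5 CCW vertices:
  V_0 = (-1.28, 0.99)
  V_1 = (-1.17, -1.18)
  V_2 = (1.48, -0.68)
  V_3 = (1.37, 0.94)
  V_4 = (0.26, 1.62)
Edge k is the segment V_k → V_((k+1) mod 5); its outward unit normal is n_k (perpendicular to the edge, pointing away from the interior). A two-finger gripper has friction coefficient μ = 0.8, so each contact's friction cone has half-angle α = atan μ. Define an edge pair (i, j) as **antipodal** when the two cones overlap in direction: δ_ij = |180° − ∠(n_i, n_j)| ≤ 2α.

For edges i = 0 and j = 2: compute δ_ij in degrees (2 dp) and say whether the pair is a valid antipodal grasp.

α = atan 0.8 = 38.66°;  2α = 77.32°
edge 0: e_0 = (+0.11, -2.17);  n_0 = (-0.9987, -0.0506)
edge 2: e_2 = (-0.11, +1.62);  n_2 = (+0.9977, +0.0677)
∠(n_0, n_2) = 179.02°
δ = |180° − 179.02°| = 0.98°
0.98° ≤ 2α = 77.32°  →  valid

δ = 0.98°, valid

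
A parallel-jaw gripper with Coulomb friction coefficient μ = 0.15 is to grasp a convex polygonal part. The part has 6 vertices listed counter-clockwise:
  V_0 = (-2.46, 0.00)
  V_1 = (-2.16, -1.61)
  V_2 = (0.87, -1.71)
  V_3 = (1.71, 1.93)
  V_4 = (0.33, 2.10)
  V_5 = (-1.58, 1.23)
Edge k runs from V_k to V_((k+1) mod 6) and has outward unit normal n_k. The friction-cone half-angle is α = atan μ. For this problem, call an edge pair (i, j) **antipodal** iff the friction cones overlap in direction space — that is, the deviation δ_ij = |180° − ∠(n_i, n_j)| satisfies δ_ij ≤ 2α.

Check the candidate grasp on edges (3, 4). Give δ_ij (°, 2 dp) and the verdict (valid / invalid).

α = atan 0.15 = 8.53°;  2α = 17.06°
edge 3: e_3 = (-1.38, +0.17);  n_3 = (+0.1223, +0.9925)
edge 4: e_4 = (-1.91, -0.87);  n_4 = (-0.4145, +0.9100)
∠(n_3, n_4) = 31.51°
δ = |180° − 31.51°| = 148.49°
148.49° > 2α = 17.06°  →  invalid

δ = 148.49°, invalid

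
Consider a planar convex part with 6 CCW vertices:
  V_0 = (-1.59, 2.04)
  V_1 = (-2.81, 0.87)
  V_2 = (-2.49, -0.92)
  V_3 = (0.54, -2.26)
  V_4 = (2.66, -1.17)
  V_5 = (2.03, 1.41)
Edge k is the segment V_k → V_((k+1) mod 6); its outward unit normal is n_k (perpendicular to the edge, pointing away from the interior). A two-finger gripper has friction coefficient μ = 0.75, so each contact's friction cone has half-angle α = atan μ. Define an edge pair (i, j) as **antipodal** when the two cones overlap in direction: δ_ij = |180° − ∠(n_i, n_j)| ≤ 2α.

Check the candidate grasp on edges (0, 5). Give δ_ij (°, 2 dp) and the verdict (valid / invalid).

δ = 126.33°, invalid

α = atan 0.75 = 36.87°;  2α = 73.74°
edge 0: e_0 = (-1.22, -1.17);  n_0 = (-0.6922, +0.7217)
edge 5: e_5 = (-3.62, +0.63);  n_5 = (+0.1715, +0.9852)
∠(n_0, n_5) = 53.67°
δ = |180° − 53.67°| = 126.33°
126.33° > 2α = 73.74°  →  invalid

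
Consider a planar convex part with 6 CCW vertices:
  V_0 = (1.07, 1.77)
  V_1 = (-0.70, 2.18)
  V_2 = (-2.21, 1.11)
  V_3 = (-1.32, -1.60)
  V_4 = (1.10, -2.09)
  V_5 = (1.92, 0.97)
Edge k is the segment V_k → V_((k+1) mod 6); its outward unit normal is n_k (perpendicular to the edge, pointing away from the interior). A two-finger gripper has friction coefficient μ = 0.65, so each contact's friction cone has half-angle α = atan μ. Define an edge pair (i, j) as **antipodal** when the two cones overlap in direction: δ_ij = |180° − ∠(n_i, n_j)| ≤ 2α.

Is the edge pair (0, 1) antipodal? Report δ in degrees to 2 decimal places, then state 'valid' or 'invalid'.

δ = 131.64°, invalid

α = atan 0.65 = 33.02°;  2α = 66.05°
edge 0: e_0 = (-1.77, +0.41);  n_0 = (+0.2257, +0.9742)
edge 1: e_1 = (-1.51, -1.07);  n_1 = (-0.5782, +0.8159)
∠(n_0, n_1) = 48.36°
δ = |180° − 48.36°| = 131.64°
131.64° > 2α = 66.05°  →  invalid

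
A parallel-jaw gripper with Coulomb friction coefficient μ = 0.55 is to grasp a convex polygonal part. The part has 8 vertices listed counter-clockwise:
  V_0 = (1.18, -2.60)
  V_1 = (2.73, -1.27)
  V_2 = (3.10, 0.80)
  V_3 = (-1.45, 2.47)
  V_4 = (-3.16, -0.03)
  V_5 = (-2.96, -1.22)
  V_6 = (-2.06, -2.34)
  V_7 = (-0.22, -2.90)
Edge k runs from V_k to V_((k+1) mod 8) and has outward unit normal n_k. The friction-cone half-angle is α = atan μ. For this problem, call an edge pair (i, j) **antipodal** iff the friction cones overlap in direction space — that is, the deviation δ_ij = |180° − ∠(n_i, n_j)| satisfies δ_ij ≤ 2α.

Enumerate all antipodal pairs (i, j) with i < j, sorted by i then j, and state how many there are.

count = 8; pairs: (0,3), (1,3), (1,4), (1,5), (2,5), (2,6), (2,7), (3,7)

α = atan 0.55 = 28.81°;  2α = 57.62°
n_0 = (+0.6512, -0.7589)
n_1 = (+0.9844, -0.1760)
n_2 = (+0.3446, +0.9388)
n_3 = (-0.8254, +0.5646)
n_4 = (-0.9862, -0.1657)
n_5 = (-0.7795, -0.6264)
n_6 = (-0.2912, -0.9567)
n_7 = (+0.2095, -0.9778)
  (0,1): δ = 140.77°  ·
  (0,2): δ = 60.79°  ·
  (0,3): δ = 15.00°  ✓
  (0,4): δ = 58.91°  ·
  (0,5): δ = 88.15°  ·
  (0,6): δ = 122.44°  ·
  (0,7): δ = 151.46°  ·
  (1,2): δ = 100.02°  ·
  (1,3): δ = 24.24°  ✓
  (1,4): δ = 19.67°  ✓
  (1,5): δ = 48.92°  ✓
  (1,6): δ = 83.21°  ·
  (1,7): δ = 112.23°  ·
  (2,3): δ = 104.22°  ·
  (2,4): δ = 60.30°  ·
  (2,5): δ = 31.06°  ✓
  (2,6): δ = 3.23°  ✓
  (2,7): δ = 32.25°  ✓
  (3,4): δ = 136.09°  ·
  (3,5): δ = 106.84°  ·
  (3,6): δ = 72.56°  ·
  (3,7): δ = 43.53°  ✓
  (4,5): δ = 150.76°  ·
  (4,6): δ = 116.47°  ·
  (4,7): δ = 87.45°  ·
  (5,6): δ = 145.71°  ·
  (5,7): δ = 116.69°  ·
  (6,7): δ = 150.98°  ·
antipodal pairs: 8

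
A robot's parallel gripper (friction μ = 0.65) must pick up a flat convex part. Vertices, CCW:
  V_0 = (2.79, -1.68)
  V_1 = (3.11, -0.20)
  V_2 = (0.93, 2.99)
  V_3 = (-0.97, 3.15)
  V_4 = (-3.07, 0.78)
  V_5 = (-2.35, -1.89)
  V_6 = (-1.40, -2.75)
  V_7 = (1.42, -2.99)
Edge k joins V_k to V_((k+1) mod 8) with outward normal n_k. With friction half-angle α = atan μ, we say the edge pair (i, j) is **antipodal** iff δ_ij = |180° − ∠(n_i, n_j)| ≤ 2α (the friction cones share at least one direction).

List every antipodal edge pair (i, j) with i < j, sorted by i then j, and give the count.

α = atan 0.65 = 33.02°;  2α = 66.05°
n_0 = (+0.9774, -0.2113)
n_1 = (+0.8256, +0.5642)
n_2 = (+0.0839, +0.9965)
n_3 = (-0.7485, +0.6632)
n_4 = (-0.9655, -0.2604)
n_5 = (-0.6711, -0.7414)
n_6 = (-0.0848, -0.9964)
n_7 = (+0.6911, -0.7228)
  (0,1): δ = 133.45°  ·
  (0,2): δ = 82.61°  ·
  (0,3): δ = 29.34°  ✓
  (0,4): δ = 27.29°  ✓
  (0,5): δ = 60.05°  ✓
  (0,6): δ = 97.34°  ·
  (0,7): δ = 145.92°  ·
  (1,2): δ = 129.16°  ·
  (1,3): δ = 75.89°  ·
  (1,4): δ = 19.26°  ✓
  (1,5): δ = 13.50°  ✓
  (1,6): δ = 50.79°  ✓
  (1,7): δ = 99.37°  ·
  (2,3): δ = 126.73°  ·
  (2,4): δ = 70.09°  ·
  (2,5): δ = 37.34°  ✓
  (2,6): δ = 0.05°  ✓
  (2,7): δ = 48.53°  ✓
  (3,4): δ = 123.37°  ·
  (3,5): δ = 90.61°  ·
  (3,6): δ = 53.32°  ✓
  (3,7): δ = 4.74°  ✓
  (4,5): δ = 147.24°  ·
  (4,6): δ = 109.96°  ·
  (4,7): δ = 61.37°  ✓
  (5,6): δ = 142.71°  ·
  (5,7): δ = 94.13°  ·
  (6,7): δ = 131.42°  ·
antipodal pairs: 12

count = 12; pairs: (0,3), (0,4), (0,5), (1,4), (1,5), (1,6), (2,5), (2,6), (2,7), (3,6), (3,7), (4,7)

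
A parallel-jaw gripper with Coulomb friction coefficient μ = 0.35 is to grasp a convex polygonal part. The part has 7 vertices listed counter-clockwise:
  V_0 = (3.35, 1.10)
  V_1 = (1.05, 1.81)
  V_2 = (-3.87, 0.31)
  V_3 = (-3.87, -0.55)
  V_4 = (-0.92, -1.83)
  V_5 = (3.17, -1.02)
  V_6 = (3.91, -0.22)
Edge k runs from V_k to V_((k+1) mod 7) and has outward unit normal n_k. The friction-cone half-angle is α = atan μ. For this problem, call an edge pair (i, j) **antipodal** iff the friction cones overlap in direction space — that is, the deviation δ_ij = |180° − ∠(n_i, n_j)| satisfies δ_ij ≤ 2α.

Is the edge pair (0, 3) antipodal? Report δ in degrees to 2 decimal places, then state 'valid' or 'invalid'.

α = atan 0.35 = 19.29°;  2α = 38.58°
edge 0: e_0 = (-2.30, +0.71);  n_0 = (+0.2950, +0.9555)
edge 3: e_3 = (+2.95, -1.28);  n_3 = (-0.3980, -0.9174)
∠(n_0, n_3) = 173.70°
δ = |180° − 173.70°| = 6.30°
6.30° ≤ 2α = 38.58°  →  valid

δ = 6.30°, valid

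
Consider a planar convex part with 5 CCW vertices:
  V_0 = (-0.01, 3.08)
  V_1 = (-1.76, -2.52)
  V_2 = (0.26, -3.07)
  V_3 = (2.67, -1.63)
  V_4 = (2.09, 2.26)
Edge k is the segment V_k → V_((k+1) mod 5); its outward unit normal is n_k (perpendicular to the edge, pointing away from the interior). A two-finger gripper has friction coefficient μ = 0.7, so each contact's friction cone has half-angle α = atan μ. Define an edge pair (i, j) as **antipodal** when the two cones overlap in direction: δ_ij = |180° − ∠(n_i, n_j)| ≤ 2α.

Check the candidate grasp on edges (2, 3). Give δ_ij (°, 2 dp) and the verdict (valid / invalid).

α = atan 0.7 = 34.99°;  2α = 69.98°
edge 2: e_2 = (+2.41, +1.44);  n_2 = (+0.5129, -0.8584)
edge 3: e_3 = (-0.58, +3.89);  n_3 = (+0.9891, +0.1475)
∠(n_2, n_3) = 67.62°
δ = |180° − 67.62°| = 112.38°
112.38° > 2α = 69.98°  →  invalid

δ = 112.38°, invalid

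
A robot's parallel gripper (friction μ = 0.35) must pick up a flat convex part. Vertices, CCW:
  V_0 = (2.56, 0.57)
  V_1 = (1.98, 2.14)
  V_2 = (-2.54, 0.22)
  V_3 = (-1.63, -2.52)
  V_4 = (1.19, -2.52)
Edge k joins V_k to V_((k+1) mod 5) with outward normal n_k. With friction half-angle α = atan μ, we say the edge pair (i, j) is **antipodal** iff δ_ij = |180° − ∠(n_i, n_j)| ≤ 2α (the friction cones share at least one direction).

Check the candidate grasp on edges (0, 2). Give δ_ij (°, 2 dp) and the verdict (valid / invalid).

δ = 1.90°, valid

α = atan 0.35 = 19.29°;  2α = 38.58°
edge 0: e_0 = (-0.58, +1.57);  n_0 = (+0.9380, +0.3465)
edge 2: e_2 = (+0.91, -2.74);  n_2 = (-0.9490, -0.3152)
∠(n_0, n_2) = 178.10°
δ = |180° − 178.10°| = 1.90°
1.90° ≤ 2α = 38.58°  →  valid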